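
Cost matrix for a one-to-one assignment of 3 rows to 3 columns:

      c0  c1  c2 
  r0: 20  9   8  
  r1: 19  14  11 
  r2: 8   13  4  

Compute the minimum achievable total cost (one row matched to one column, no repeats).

Minimum assignment cost: 28

optimal assignment: row0→col1 (cost 9), row1→col2 (cost 11), row2→col0 (cost 8)
total = 9 + 11 + 8 = 28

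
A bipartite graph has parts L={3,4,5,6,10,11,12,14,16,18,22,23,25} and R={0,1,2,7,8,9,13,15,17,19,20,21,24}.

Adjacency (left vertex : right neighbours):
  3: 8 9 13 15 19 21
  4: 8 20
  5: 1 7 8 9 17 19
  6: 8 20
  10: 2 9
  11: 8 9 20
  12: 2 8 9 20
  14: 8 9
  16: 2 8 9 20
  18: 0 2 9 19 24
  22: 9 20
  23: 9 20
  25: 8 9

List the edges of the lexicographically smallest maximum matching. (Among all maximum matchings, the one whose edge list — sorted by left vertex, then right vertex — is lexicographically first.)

|M| = 7 (so the lex-smallest maximum matching has 7 edges)
process left vertices in ascending order; for each, take the smallest-labelled available neighbour that still permits 7 edges overall, or leave it unmatched if none does
lex-smallest matching: {3-13, 4-8, 5-1, 6-20, 10-2, 11-9, 18-0}

Lex-smallest maximum matching: {(3,13), (4,8), (5,1), (6,20), (10,2), (11,9), (18,0)}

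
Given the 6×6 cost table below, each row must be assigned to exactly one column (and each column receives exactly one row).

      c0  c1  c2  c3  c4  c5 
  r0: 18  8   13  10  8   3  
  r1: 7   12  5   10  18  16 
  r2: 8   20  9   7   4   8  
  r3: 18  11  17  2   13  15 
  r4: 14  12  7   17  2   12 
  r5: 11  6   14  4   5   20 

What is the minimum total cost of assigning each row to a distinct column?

optimal assignment: row0→col5 (cost 3), row1→col2 (cost 5), row2→col0 (cost 8), row3→col3 (cost 2), row4→col4 (cost 2), row5→col1 (cost 6)
total = 3 + 5 + 8 + 2 + 2 + 6 = 26

Minimum assignment cost: 26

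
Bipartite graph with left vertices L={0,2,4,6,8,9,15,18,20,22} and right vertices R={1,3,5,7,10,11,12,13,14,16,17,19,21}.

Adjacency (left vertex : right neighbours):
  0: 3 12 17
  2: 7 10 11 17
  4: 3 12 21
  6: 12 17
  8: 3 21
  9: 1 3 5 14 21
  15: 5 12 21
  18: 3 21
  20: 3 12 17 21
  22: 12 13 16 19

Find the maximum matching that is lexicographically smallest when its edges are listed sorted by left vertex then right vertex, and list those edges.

Lex-smallest maximum matching: {(0,3), (2,7), (4,12), (6,17), (8,21), (9,1), (15,5), (22,13)}

|M| = 8 (so the lex-smallest maximum matching has 8 edges)
process left vertices in ascending order; for each, take the smallest-labelled available neighbour that still permits 8 edges overall, or leave it unmatched if none does
lex-smallest matching: {0-3, 2-7, 4-12, 6-17, 8-21, 9-1, 15-5, 22-13}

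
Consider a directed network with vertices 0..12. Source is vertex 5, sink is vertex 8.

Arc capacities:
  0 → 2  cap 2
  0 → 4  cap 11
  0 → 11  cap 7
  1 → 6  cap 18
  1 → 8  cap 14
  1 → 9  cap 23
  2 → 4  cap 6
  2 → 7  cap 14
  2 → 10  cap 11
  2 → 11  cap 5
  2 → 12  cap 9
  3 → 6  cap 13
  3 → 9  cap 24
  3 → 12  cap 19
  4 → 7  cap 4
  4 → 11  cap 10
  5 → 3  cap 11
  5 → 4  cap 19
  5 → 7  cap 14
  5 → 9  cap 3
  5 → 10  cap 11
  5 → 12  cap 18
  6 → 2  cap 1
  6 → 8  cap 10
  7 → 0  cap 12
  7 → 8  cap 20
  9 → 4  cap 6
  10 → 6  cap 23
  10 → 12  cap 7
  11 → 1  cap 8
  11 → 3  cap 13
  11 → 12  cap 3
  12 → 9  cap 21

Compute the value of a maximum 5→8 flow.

Maximum flow value: 37

augment #1: 5→7→8 bottleneck 14, total now 14
augment #2: 5→3→6→8 bottleneck 10, total now 24
augment #3: 5→4→7→8 bottleneck 4, total now 28
augment #4: 5→4→11→1→8 bottleneck 8, total now 36
augment #5: 5→3→6→2→7→8 bottleneck 1, total now 37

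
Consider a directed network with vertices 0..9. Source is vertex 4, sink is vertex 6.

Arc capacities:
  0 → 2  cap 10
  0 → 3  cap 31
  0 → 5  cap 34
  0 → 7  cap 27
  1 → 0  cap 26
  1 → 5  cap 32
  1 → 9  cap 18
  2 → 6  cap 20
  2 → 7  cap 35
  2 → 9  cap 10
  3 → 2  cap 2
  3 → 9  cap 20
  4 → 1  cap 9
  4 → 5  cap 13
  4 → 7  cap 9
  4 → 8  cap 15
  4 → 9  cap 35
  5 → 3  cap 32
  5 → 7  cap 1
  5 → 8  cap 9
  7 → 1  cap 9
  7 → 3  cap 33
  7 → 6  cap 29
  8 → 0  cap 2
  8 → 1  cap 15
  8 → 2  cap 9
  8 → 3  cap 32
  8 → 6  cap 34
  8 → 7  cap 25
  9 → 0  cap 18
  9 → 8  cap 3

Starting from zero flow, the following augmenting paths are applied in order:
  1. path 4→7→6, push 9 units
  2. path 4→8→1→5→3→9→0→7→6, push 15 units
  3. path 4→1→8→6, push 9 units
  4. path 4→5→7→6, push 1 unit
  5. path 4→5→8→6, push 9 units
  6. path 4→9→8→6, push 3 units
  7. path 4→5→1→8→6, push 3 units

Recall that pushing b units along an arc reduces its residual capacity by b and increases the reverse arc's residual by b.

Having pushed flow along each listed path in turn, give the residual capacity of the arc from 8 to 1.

Residual capacity of (8,1): 12

after path 1 (4→7→6, push 9): res(8,1)=15
after path 2 (4→8→1→5→3→9→0→7→6, push 15): res(8,1)=0
after path 3 (4→1→8→6, push 9): res(8,1)=9
after path 4 (4→5→7→6, push 1): res(8,1)=9
after path 5 (4→5→8→6, push 9): res(8,1)=9
after path 6 (4→9→8→6, push 3): res(8,1)=9
after path 7 (4→5→1→8→6, push 3): res(8,1)=12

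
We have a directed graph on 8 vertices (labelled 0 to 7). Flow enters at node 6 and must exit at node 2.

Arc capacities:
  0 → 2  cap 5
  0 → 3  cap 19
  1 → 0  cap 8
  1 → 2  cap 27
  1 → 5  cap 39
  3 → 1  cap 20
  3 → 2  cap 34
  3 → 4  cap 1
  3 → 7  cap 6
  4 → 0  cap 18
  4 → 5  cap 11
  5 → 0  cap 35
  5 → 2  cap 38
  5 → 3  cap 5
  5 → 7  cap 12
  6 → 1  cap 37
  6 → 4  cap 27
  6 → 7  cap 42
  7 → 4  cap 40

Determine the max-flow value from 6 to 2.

augment #1: 6→1→2 bottleneck 27, total now 27
augment #2: 6→1→0→2 bottleneck 5, total now 32
augment #3: 6→1→5→2 bottleneck 5, total now 37
augment #4: 6→4→5→2 bottleneck 11, total now 48
augment #5: 6→4→0→3→2 bottleneck 16, total now 64
augment #6: 6→7→4→0→3→2 bottleneck 2, total now 66

Maximum flow value: 66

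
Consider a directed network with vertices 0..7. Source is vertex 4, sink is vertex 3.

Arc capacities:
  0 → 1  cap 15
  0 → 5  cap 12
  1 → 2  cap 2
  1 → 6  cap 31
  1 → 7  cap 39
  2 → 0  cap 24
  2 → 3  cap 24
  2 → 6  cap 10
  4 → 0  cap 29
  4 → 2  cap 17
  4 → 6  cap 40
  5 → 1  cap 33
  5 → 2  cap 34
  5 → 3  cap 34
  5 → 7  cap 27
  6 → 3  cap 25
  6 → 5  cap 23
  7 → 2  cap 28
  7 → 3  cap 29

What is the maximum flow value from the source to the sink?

augment #1: 4→2→3 bottleneck 17, total now 17
augment #2: 4→6→3 bottleneck 25, total now 42
augment #3: 4→0→5→3 bottleneck 12, total now 54
augment #4: 4→6→5→3 bottleneck 15, total now 69
augment #5: 4→0→1→2→3 bottleneck 2, total now 71
augment #6: 4→0→1→7→3 bottleneck 13, total now 84

Maximum flow value: 84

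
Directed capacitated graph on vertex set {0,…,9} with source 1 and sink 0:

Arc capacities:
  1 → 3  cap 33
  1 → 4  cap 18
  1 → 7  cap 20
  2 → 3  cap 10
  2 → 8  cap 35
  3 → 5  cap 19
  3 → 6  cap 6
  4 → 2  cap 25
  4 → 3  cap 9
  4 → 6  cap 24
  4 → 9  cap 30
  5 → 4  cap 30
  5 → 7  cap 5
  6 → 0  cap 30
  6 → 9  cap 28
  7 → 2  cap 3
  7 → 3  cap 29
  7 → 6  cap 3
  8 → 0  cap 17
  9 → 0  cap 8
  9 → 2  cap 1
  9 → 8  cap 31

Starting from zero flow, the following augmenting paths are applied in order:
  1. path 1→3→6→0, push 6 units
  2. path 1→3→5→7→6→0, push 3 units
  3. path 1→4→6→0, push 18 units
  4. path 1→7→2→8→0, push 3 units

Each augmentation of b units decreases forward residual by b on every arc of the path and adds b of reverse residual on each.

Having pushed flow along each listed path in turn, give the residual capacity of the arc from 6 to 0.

Residual capacity of (6,0): 3

after path 1 (1→3→6→0, push 6): res(6,0)=24
after path 2 (1→3→5→7→6→0, push 3): res(6,0)=21
after path 3 (1→4→6→0, push 18): res(6,0)=3
after path 4 (1→7→2→8→0, push 3): res(6,0)=3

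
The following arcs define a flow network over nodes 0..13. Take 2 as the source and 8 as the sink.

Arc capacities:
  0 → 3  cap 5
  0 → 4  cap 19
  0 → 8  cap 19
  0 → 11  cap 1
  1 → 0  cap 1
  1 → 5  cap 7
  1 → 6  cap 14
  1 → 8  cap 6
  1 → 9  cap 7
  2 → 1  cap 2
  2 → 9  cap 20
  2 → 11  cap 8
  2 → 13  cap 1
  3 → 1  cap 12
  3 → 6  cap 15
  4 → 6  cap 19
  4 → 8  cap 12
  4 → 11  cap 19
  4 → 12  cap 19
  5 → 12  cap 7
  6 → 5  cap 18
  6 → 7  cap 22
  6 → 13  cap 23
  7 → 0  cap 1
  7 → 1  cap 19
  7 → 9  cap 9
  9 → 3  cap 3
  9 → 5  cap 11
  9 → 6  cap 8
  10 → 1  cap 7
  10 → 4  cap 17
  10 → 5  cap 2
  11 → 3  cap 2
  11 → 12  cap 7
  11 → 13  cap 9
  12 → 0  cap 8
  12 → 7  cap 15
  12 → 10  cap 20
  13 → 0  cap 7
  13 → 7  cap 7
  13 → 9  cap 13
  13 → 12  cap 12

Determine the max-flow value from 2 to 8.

Maximum flow value: 29

augment #1: 2→1→8 bottleneck 2, total now 2
augment #2: 2→13→0→8 bottleneck 1, total now 3
augment #3: 2→9→3→1→8 bottleneck 3, total now 6
augment #4: 2→11→3→1→8 bottleneck 1, total now 7
augment #5: 2→11→12→0→8 bottleneck 7, total now 14
augment #6: 2→9→5→12→0→8 bottleneck 1, total now 15
augment #7: 2→9→6→7→0→8 bottleneck 1, total now 16
augment #8: 2→9→6→13→0→8 bottleneck 6, total now 22
augment #9: 2→9→5→12→10→4→8 bottleneck 6, total now 28
augment #10: 2→9→6→7→1→0→8 bottleneck 1, total now 29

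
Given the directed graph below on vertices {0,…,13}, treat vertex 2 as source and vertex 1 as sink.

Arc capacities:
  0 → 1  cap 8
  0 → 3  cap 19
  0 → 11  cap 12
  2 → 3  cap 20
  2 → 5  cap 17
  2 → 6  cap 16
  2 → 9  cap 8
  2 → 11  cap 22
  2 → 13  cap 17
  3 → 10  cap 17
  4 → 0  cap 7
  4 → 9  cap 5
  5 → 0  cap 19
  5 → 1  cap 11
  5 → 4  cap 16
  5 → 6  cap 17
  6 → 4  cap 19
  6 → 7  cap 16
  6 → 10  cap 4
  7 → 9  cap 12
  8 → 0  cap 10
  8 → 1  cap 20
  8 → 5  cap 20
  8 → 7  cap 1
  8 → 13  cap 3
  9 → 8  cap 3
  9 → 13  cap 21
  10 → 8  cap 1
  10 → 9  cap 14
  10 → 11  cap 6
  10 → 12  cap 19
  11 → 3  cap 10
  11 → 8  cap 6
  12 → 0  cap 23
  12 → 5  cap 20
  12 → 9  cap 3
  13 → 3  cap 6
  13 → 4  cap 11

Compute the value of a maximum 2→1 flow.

augment #1: 2→5→1 bottleneck 11, total now 11
augment #2: 2→5→0→1 bottleneck 6, total now 17
augment #3: 2→9→8→1 bottleneck 3, total now 20
augment #4: 2→11→8→1 bottleneck 6, total now 26
augment #5: 2→3→10→8→1 bottleneck 1, total now 27
augment #6: 2→6→4→0→1 bottleneck 2, total now 29

Maximum flow value: 29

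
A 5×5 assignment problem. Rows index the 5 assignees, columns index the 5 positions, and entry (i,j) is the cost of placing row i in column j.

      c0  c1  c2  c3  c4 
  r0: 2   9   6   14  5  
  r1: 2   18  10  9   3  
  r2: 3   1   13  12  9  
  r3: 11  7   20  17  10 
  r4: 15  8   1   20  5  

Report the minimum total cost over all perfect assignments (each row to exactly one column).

optimal assignment: row0→col0 (cost 2), row1→col3 (cost 9), row2→col1 (cost 1), row3→col4 (cost 10), row4→col2 (cost 1)
total = 2 + 9 + 1 + 10 + 1 = 23

Minimum assignment cost: 23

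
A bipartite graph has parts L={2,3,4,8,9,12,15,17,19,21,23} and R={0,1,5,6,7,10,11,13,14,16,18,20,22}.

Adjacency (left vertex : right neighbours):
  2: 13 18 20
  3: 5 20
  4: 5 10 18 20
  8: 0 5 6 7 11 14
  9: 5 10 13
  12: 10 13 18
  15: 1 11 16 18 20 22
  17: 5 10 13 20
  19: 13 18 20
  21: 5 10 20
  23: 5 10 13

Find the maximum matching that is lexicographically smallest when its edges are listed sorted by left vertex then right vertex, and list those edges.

Lex-smallest maximum matching: {(2,13), (3,5), (4,10), (8,0), (12,18), (15,1), (17,20)}

|M| = 7 (so the lex-smallest maximum matching has 7 edges)
process left vertices in ascending order; for each, take the smallest-labelled available neighbour that still permits 7 edges overall, or leave it unmatched if none does
lex-smallest matching: {2-13, 3-5, 4-10, 8-0, 12-18, 15-1, 17-20}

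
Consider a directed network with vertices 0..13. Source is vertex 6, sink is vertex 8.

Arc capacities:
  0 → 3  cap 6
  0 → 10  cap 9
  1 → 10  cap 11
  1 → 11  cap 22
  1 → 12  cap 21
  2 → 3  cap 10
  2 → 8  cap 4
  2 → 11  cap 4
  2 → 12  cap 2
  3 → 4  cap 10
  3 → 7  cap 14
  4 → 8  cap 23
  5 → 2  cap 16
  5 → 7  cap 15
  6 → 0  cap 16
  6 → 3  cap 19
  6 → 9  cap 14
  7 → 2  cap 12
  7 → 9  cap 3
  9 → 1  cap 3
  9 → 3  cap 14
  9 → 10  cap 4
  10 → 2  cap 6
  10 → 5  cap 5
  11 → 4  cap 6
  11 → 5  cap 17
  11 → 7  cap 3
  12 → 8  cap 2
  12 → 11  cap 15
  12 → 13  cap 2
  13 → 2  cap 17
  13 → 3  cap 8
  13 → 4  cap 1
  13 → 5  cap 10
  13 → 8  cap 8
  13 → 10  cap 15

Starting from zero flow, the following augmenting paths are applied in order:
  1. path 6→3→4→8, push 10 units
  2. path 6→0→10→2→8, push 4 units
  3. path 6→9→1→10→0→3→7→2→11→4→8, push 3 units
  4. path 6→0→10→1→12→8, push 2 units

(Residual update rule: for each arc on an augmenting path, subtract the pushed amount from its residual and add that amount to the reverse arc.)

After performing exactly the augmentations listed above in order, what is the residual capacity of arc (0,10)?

after path 1 (6→3→4→8, push 10): res(0,10)=9
after path 2 (6→0→10→2→8, push 4): res(0,10)=5
after path 3 (6→9→1→10→0→3→7→2→11→4→8, push 3): res(0,10)=8
after path 4 (6→0→10→1→12→8, push 2): res(0,10)=6

Residual capacity of (0,10): 6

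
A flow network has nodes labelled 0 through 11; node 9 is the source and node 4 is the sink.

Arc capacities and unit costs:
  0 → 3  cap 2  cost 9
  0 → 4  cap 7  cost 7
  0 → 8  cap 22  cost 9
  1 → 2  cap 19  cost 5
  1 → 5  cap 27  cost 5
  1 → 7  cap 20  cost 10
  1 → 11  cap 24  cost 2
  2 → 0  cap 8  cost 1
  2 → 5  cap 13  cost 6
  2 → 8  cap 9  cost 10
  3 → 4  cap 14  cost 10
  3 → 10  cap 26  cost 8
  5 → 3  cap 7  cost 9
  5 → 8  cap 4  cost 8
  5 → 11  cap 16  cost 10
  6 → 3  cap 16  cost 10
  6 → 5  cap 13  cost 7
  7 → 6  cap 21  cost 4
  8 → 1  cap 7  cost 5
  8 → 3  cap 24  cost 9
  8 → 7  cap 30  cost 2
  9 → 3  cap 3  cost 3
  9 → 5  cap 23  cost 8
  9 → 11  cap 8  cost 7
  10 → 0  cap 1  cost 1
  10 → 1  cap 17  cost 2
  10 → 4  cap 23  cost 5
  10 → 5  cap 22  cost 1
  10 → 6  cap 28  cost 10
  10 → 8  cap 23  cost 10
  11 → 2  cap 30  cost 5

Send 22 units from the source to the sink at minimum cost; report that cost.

shortest-cost path #1: 9→3→4 push 3 @ unit cost 13 (adds 39)
shortest-cost path #2: 9→11→2→0→4 push 7 @ unit cost 20 (adds 140)
shortest-cost path #3: 9→5→3→4 push 7 @ unit cost 27 (adds 189)
shortest-cost path #4: 9→11→2→0→3→4 push 1 @ unit cost 32 (adds 32)
shortest-cost path #5: 9→5→8→3→4 push 3 @ unit cost 35 (adds 105)
shortest-cost path #6: 9→5→8→3→10→4 push 1 @ unit cost 38 (adds 38)
total cost = 543

Minimum cost for 22 units: 543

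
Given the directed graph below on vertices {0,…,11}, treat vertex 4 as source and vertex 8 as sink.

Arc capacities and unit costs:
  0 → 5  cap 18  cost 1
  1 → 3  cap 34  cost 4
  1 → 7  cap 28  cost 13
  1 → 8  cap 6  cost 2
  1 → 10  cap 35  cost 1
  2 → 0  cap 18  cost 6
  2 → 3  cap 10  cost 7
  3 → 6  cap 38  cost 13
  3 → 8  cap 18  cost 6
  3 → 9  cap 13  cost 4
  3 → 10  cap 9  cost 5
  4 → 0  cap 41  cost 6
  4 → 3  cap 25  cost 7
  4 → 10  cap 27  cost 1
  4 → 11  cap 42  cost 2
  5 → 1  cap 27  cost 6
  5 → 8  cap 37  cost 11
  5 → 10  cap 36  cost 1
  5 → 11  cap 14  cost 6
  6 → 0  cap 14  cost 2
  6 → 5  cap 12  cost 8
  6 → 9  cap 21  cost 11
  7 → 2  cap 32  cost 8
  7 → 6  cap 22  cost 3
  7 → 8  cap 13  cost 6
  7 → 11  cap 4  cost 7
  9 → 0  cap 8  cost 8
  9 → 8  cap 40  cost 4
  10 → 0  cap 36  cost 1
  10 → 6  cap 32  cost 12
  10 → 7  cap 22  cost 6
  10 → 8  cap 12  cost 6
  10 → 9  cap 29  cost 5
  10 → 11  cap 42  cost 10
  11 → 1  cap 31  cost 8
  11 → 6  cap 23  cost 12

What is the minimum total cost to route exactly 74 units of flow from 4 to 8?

Minimum cost for 74 units: 919

shortest-cost path #1: 4→10→8 push 12 @ unit cost 7 (adds 84)
shortest-cost path #2: 4→10→9→8 push 15 @ unit cost 10 (adds 150)
shortest-cost path #3: 4→11→1→8 push 6 @ unit cost 12 (adds 72)
shortest-cost path #4: 4→3→8 push 18 @ unit cost 13 (adds 234)
shortest-cost path #5: 4→3→9→8 push 7 @ unit cost 15 (adds 105)
shortest-cost path #6: 4→0→5→10→9→8 push 14 @ unit cost 17 (adds 238)
shortest-cost path #7: 4→0→5→8 push 2 @ unit cost 18 (adds 36)
total cost = 919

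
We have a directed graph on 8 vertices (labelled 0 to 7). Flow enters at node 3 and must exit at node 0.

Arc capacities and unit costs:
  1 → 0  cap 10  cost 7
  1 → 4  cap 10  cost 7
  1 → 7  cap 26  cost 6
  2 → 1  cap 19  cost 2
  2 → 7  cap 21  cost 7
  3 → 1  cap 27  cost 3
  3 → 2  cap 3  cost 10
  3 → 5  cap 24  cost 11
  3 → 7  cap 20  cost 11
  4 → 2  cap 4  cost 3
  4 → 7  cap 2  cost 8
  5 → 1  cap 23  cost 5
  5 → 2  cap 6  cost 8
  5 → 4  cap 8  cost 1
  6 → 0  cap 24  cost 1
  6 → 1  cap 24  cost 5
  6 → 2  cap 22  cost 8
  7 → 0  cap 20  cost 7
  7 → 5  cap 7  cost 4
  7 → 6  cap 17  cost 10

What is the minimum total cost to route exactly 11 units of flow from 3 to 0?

shortest-cost path #1: 3→1→0 push 10 @ unit cost 10 (adds 100)
shortest-cost path #2: 3→1→7→0 push 1 @ unit cost 16 (adds 16)
total cost = 116

Minimum cost for 11 units: 116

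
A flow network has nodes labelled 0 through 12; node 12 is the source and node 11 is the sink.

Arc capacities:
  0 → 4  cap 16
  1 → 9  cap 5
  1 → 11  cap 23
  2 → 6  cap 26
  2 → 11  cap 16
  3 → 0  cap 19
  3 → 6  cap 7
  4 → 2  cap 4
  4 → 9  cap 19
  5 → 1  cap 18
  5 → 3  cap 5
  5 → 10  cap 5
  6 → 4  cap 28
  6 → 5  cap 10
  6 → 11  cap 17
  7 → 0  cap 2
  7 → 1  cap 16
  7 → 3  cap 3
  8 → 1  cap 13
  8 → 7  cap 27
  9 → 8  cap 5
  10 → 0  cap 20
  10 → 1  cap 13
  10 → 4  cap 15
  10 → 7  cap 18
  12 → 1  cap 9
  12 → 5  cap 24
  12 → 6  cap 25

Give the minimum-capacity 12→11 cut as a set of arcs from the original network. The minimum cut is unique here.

augment #1: 12→1→11 push 9
augment #2: 12→6→11 push 17
augment #3: 12→5→1→11 push 14
augment #4: 12→6→4→2→11 push 4
max flow = 44; residual-reachable set from 12 gives S-side
cut edges (S→T): {(1,11), (4,2), (6,11)} total cap 44

Min-cut arcs: {(1,11), (4,2), (6,11)} (total capacity 44)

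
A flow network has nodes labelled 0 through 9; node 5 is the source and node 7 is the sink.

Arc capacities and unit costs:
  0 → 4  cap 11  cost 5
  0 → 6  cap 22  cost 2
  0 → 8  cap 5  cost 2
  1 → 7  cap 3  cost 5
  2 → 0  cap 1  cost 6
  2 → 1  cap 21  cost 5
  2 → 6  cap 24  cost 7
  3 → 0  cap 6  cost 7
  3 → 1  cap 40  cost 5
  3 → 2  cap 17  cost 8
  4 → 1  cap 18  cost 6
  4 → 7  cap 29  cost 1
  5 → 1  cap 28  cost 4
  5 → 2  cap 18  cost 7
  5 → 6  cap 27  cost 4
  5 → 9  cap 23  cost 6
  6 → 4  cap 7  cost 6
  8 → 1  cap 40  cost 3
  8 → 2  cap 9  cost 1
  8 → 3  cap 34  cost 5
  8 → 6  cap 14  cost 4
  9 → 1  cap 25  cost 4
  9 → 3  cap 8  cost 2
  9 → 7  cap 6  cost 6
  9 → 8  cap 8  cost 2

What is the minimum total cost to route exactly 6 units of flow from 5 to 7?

shortest-cost path #1: 5→1→7 push 3 @ unit cost 9 (adds 27)
shortest-cost path #2: 5→6→4→7 push 3 @ unit cost 11 (adds 33)
total cost = 60

Minimum cost for 6 units: 60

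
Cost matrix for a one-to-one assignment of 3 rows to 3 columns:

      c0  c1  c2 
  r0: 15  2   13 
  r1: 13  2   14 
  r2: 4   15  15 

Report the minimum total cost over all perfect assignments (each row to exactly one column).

Minimum assignment cost: 19

optimal assignment: row0→col2 (cost 13), row1→col1 (cost 2), row2→col0 (cost 4)
total = 13 + 2 + 4 = 19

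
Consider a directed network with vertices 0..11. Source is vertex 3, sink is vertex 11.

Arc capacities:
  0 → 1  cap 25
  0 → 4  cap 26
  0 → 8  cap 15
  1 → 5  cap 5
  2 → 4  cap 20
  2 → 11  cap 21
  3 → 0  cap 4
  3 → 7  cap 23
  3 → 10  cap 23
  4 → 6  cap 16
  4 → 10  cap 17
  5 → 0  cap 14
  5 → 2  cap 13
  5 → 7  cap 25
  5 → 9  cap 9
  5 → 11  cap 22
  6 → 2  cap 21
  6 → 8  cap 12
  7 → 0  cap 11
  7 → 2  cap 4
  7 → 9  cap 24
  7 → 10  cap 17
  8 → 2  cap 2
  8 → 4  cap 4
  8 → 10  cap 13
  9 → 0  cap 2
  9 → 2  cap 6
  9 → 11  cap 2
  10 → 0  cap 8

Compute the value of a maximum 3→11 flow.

augment #1: 3→7→2→11 bottleneck 4, total now 4
augment #2: 3→7→9→11 bottleneck 2, total now 6
augment #3: 3→0→1→5→11 bottleneck 4, total now 10
augment #4: 3→7→9→2→11 bottleneck 6, total now 16
augment #5: 3→7→0→1→5→11 bottleneck 1, total now 17
augment #6: 3→7→0→8→2→11 bottleneck 2, total now 19
augment #7: 3→7→0→4→6→2→11 bottleneck 8, total now 27
augment #8: 3→10→0→4→6→2→11 bottleneck 1, total now 28

Maximum flow value: 28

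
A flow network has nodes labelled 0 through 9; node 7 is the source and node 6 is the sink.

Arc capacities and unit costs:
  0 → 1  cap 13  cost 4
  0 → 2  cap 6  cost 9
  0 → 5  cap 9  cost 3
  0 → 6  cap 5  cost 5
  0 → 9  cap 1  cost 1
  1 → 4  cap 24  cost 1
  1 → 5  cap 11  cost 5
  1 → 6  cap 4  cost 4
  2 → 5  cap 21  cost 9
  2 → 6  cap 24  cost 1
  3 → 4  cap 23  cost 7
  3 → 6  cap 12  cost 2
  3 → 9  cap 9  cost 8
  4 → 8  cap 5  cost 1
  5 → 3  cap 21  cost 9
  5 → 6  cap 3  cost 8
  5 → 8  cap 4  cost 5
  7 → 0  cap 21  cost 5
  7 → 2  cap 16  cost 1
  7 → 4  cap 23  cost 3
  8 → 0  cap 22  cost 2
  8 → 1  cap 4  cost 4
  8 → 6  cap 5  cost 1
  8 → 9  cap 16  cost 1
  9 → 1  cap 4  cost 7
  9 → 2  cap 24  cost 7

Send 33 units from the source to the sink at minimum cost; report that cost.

shortest-cost path #1: 7→2→6 push 16 @ unit cost 2 (adds 32)
shortest-cost path #2: 7→4→8→6 push 5 @ unit cost 5 (adds 25)
shortest-cost path #3: 7→0→6 push 5 @ unit cost 10 (adds 50)
shortest-cost path #4: 7→0→1→6 push 4 @ unit cost 13 (adds 52)
shortest-cost path #5: 7→0→9→2→6 push 1 @ unit cost 14 (adds 14)
shortest-cost path #6: 7→0→2→6 push 2 @ unit cost 15 (adds 30)
total cost = 203

Minimum cost for 33 units: 203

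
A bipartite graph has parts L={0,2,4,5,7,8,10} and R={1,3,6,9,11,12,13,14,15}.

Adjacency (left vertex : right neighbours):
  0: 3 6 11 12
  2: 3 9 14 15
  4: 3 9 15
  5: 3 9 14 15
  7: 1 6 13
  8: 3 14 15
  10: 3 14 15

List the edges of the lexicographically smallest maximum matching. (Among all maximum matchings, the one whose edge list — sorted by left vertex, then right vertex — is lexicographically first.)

|M| = 6 (so the lex-smallest maximum matching has 6 edges)
process left vertices in ascending order; for each, take the smallest-labelled available neighbour that still permits 6 edges overall, or leave it unmatched if none does
lex-smallest matching: {0-6, 2-3, 4-9, 5-14, 7-1, 8-15}

Lex-smallest maximum matching: {(0,6), (2,3), (4,9), (5,14), (7,1), (8,15)}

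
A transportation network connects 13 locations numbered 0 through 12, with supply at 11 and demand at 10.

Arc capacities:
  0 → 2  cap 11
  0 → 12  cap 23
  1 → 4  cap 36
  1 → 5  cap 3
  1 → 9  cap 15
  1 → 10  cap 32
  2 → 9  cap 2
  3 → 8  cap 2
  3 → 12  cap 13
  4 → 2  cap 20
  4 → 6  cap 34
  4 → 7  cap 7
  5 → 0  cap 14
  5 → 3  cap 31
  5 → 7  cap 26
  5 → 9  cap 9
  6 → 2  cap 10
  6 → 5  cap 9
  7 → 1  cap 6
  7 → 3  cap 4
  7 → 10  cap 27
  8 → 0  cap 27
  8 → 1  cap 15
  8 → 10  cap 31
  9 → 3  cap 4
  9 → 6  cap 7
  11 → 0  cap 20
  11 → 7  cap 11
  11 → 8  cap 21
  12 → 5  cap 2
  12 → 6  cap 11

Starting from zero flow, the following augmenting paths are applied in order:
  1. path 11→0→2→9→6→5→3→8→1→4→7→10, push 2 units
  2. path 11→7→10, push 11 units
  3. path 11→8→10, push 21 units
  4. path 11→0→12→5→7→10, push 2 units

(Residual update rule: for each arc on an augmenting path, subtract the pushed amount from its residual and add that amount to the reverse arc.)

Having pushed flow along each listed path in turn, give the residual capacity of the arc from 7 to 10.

Residual capacity of (7,10): 12

after path 1 (11→0→2→9→6→5→3→8→1→4→7→10, push 2): res(7,10)=25
after path 2 (11→7→10, push 11): res(7,10)=14
after path 3 (11→8→10, push 21): res(7,10)=14
after path 4 (11→0→12→5→7→10, push 2): res(7,10)=12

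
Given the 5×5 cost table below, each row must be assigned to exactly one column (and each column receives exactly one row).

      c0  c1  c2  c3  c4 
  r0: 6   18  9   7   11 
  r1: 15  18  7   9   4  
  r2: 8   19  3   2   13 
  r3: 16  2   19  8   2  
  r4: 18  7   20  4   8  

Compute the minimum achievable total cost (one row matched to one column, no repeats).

Minimum assignment cost: 19

optimal assignment: row0→col0 (cost 6), row1→col4 (cost 4), row2→col2 (cost 3), row3→col1 (cost 2), row4→col3 (cost 4)
total = 6 + 4 + 3 + 2 + 4 = 19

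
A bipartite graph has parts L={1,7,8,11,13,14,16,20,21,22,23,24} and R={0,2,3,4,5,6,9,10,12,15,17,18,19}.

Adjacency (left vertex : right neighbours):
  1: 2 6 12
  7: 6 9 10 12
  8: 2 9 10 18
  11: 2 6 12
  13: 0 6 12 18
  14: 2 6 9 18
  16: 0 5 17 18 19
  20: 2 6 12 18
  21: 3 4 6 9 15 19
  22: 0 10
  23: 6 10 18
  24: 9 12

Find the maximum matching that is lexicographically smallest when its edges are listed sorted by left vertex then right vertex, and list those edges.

|M| = 9 (so the lex-smallest maximum matching has 9 edges)
process left vertices in ascending order; for each, take the smallest-labelled available neighbour that still permits 9 edges overall, or leave it unmatched if none does
lex-smallest matching: {1-2, 7-6, 8-9, 11-12, 13-0, 14-18, 16-5, 21-3, 22-10}

Lex-smallest maximum matching: {(1,2), (7,6), (8,9), (11,12), (13,0), (14,18), (16,5), (21,3), (22,10)}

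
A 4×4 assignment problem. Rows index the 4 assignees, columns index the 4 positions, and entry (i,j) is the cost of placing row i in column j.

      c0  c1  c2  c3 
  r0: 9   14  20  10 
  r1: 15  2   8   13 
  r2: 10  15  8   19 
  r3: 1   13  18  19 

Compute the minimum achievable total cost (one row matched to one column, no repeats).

Minimum assignment cost: 21

optimal assignment: row0→col3 (cost 10), row1→col1 (cost 2), row2→col2 (cost 8), row3→col0 (cost 1)
total = 10 + 2 + 8 + 1 = 21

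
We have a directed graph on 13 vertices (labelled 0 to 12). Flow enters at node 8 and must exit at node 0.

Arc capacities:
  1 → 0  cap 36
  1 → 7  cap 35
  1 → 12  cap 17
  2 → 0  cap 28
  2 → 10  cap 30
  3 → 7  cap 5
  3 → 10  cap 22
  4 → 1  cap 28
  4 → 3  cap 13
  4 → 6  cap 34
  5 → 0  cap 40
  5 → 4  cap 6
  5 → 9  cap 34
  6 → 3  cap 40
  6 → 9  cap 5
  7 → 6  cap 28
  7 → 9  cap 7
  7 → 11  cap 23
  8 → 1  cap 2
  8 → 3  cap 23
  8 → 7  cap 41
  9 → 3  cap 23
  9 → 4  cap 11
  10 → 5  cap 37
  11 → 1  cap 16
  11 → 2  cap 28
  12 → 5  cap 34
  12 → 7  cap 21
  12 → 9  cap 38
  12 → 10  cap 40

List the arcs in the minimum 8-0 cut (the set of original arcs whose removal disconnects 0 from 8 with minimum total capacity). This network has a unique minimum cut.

augment #1: 8→1→0 push 2
augment #2: 8→3→10→5→0 push 22
augment #3: 8→7→11→1→0 push 16
augment #4: 8→7→11→2→0 push 7
augment #5: 8→7→9→4→1→0 push 7
augment #6: 8→7→6→9→4→1→0 push 4
max flow = 58; residual-reachable set from 8 gives S-side
cut edges (S→T): {(3,10), (7,11), (8,1), (9,4)} total cap 58

Min-cut arcs: {(3,10), (7,11), (8,1), (9,4)} (total capacity 58)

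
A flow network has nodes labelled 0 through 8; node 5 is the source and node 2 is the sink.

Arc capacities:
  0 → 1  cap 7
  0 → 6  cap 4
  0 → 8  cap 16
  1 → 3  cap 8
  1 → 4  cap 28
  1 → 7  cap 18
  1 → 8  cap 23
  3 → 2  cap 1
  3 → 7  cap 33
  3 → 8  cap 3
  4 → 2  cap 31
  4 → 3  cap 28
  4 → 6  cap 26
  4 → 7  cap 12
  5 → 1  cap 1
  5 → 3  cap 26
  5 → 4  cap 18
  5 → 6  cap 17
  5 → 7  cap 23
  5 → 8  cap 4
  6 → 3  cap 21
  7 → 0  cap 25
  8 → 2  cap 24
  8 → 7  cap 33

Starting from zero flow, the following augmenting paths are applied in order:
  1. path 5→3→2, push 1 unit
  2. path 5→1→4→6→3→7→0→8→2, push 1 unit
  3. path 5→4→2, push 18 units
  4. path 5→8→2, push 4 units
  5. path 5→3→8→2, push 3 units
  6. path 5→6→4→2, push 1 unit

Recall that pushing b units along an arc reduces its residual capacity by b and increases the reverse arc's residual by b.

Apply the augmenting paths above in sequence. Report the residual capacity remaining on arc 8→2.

Residual capacity of (8,2): 16

after path 1 (5→3→2, push 1): res(8,2)=24
after path 2 (5→1→4→6→3→7→0→8→2, push 1): res(8,2)=23
after path 3 (5→4→2, push 18): res(8,2)=23
after path 4 (5→8→2, push 4): res(8,2)=19
after path 5 (5→3→8→2, push 3): res(8,2)=16
after path 6 (5→6→4→2, push 1): res(8,2)=16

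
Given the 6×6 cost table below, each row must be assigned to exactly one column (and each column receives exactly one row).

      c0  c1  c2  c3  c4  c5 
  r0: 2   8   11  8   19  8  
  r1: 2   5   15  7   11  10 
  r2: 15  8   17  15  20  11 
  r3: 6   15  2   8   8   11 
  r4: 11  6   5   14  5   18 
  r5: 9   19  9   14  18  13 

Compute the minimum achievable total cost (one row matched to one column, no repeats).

optimal assignment: row0→col0 (cost 2), row1→col3 (cost 7), row2→col1 (cost 8), row3→col2 (cost 2), row4→col4 (cost 5), row5→col5 (cost 13)
total = 2 + 7 + 8 + 2 + 5 + 13 = 37

Minimum assignment cost: 37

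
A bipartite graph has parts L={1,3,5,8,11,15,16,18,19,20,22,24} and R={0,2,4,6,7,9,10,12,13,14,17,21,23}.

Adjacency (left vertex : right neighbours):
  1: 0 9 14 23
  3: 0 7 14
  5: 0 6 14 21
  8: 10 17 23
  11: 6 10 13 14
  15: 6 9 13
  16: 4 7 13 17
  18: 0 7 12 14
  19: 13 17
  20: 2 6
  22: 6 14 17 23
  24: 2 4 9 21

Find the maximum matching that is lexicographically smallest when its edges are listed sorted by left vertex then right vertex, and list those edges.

|M| = 12 (so the lex-smallest maximum matching has 12 edges)
process left vertices in ascending order; for each, take the smallest-labelled available neighbour that still permits 12 edges overall, or leave it unmatched if none does
lex-smallest matching: {1-0, 3-7, 5-6, 8-10, 11-13, 15-9, 16-4, 18-12, 19-17, 20-2, 22-14, 24-21}

Lex-smallest maximum matching: {(1,0), (3,7), (5,6), (8,10), (11,13), (15,9), (16,4), (18,12), (19,17), (20,2), (22,14), (24,21)}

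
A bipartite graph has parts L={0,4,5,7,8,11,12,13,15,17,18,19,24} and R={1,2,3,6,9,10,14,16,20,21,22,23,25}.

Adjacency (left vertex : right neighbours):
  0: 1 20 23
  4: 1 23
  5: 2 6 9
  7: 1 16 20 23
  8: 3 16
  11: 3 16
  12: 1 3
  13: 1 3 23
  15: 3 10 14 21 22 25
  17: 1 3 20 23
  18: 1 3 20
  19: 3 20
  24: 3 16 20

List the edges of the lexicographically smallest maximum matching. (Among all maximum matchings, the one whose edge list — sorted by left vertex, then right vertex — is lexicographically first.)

Lex-smallest maximum matching: {(0,1), (4,23), (5,2), (7,16), (8,3), (15,10), (17,20)}

|M| = 7 (so the lex-smallest maximum matching has 7 edges)
process left vertices in ascending order; for each, take the smallest-labelled available neighbour that still permits 7 edges overall, or leave it unmatched if none does
lex-smallest matching: {0-1, 4-23, 5-2, 7-16, 8-3, 15-10, 17-20}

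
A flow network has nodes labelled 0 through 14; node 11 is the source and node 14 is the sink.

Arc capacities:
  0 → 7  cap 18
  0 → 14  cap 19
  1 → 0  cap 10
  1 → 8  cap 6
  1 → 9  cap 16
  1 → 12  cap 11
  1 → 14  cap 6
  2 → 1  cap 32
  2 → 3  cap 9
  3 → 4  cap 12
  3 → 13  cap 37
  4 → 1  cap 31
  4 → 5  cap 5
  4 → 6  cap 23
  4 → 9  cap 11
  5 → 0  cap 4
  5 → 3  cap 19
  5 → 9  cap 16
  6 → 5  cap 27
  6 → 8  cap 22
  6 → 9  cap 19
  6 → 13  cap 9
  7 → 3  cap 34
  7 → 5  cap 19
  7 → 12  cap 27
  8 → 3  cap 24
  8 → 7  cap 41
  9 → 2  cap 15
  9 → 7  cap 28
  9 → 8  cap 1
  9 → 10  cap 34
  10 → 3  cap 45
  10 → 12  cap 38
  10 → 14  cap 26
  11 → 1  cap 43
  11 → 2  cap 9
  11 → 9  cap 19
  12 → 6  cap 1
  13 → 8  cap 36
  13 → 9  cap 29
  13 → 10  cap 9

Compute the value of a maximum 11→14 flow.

augment #1: 11→1→14 bottleneck 6, total now 6
augment #2: 11→1→0→14 bottleneck 10, total now 16
augment #3: 11→9→10→14 bottleneck 19, total now 35
augment #4: 11→1→9→10→14 bottleneck 7, total now 42
augment #5: 11→1→8→7→5→0→14 bottleneck 4, total now 46

Maximum flow value: 46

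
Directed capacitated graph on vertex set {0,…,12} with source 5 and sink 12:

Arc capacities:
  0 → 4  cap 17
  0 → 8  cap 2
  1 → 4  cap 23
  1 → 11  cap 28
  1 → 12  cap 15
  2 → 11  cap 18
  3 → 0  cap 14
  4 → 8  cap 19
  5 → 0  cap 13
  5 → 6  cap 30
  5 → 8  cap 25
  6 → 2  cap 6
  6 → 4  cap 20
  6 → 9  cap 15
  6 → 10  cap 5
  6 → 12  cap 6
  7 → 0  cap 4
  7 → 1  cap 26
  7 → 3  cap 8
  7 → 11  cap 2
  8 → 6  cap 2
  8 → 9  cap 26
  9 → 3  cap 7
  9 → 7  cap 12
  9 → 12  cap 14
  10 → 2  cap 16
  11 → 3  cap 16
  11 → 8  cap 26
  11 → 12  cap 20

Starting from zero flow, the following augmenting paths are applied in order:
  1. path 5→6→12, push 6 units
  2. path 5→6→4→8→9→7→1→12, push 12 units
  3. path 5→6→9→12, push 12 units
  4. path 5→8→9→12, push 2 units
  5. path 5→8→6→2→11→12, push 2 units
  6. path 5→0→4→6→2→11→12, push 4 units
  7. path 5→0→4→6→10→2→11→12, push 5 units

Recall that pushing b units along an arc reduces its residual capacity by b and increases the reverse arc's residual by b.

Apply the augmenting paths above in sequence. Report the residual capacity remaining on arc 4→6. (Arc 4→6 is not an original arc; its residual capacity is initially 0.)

Residual capacity of (4,6): 3

after path 1 (5→6→12, push 6): res(4,6)=0
after path 2 (5→6→4→8→9→7→1→12, push 12): res(4,6)=12
after path 3 (5→6→9→12, push 12): res(4,6)=12
after path 4 (5→8→9→12, push 2): res(4,6)=12
after path 5 (5→8→6→2→11→12, push 2): res(4,6)=12
after path 6 (5→0→4→6→2→11→12, push 4): res(4,6)=8
after path 7 (5→0→4→6→10→2→11→12, push 5): res(4,6)=3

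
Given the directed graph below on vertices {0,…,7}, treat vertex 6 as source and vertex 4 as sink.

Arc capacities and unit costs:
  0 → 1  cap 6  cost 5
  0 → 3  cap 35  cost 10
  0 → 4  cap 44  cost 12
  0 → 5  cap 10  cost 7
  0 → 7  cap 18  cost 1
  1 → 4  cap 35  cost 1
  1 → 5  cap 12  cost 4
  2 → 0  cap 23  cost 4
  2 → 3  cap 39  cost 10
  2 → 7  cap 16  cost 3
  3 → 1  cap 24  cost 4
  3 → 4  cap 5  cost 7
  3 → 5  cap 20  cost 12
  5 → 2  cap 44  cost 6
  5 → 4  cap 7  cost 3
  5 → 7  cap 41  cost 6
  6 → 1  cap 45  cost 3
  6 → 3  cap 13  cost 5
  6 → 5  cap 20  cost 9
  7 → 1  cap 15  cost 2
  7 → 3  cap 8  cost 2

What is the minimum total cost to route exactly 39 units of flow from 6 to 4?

Minimum cost for 39 units: 180

shortest-cost path #1: 6→1→4 push 35 @ unit cost 4 (adds 140)
shortest-cost path #2: 6→1→5→4 push 4 @ unit cost 10 (adds 40)
total cost = 180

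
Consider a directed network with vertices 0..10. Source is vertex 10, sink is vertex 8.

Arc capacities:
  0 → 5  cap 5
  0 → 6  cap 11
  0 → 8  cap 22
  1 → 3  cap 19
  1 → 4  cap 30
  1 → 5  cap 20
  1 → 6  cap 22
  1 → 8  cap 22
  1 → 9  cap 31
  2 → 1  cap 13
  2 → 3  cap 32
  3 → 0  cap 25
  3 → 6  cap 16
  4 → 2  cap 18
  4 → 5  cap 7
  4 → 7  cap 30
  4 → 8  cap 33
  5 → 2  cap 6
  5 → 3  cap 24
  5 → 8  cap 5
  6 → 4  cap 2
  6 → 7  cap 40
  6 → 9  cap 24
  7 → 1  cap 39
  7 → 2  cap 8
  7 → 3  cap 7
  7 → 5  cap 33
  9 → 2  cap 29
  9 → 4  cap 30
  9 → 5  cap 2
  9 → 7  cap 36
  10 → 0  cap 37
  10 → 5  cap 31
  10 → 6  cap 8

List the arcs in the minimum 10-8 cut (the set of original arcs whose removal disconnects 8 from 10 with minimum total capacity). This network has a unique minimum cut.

Min-cut arcs: {(0,6), (0,8), (3,6), (5,2), (5,8), (10,6)} (total capacity 68)

augment #1: 10→0→8 push 22
augment #2: 10→5→8 push 5
augment #3: 10→6→4→8 push 2
augment #4: 10→5→2→1→8 push 6
augment #5: 10→6→7→1→8 push 6
augment #6: 10→0→6→7→1→8 push 10
augment #7: 10→0→6→9→4→8 push 1
augment #8: 10→5→3→6→9→4→8 push 16
max flow = 68; residual-reachable set from 10 gives S-side
cut edges (S→T): {(0,6), (0,8), (3,6), (5,2), (5,8), (10,6)} total cap 68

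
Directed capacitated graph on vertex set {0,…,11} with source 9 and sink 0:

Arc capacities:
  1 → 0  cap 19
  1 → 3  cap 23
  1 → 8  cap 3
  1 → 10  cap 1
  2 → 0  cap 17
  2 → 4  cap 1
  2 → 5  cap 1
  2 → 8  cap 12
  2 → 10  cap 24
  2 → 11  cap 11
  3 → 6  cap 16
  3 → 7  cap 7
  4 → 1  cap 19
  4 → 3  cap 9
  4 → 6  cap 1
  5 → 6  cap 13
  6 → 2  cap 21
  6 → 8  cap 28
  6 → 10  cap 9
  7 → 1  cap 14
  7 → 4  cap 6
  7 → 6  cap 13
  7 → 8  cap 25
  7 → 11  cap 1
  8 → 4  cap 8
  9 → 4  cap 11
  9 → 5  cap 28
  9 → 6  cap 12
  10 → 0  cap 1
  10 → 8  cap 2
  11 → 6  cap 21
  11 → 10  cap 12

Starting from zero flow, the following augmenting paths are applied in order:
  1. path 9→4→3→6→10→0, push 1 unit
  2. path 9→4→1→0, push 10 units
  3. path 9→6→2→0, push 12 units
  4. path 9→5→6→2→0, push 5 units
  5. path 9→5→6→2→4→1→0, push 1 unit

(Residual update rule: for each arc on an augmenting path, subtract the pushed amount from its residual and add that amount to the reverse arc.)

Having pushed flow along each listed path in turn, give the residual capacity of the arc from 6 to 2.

after path 1 (9→4→3→6→10→0, push 1): res(6,2)=21
after path 2 (9→4→1→0, push 10): res(6,2)=21
after path 3 (9→6→2→0, push 12): res(6,2)=9
after path 4 (9→5→6→2→0, push 5): res(6,2)=4
after path 5 (9→5→6→2→4→1→0, push 1): res(6,2)=3

Residual capacity of (6,2): 3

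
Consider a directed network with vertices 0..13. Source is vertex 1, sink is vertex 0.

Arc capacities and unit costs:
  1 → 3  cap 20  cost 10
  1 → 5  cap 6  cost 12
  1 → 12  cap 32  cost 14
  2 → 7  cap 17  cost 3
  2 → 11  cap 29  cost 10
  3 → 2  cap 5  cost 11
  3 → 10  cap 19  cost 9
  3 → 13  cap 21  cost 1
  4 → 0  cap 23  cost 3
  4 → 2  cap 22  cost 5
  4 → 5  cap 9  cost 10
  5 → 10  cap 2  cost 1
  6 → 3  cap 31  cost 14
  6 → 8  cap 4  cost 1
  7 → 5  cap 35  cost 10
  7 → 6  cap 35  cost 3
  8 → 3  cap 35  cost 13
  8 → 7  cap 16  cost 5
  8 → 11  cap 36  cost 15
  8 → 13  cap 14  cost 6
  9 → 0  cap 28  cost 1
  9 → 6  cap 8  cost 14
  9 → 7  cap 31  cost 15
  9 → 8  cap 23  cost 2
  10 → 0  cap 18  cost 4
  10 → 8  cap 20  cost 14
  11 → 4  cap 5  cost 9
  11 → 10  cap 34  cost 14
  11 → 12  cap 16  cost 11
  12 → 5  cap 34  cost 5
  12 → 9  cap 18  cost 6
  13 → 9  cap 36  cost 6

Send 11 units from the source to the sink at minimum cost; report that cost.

shortest-cost path #1: 1→5→10→0 push 2 @ unit cost 17 (adds 34)
shortest-cost path #2: 1→3→13→9→0 push 9 @ unit cost 18 (adds 162)
total cost = 196

Minimum cost for 11 units: 196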